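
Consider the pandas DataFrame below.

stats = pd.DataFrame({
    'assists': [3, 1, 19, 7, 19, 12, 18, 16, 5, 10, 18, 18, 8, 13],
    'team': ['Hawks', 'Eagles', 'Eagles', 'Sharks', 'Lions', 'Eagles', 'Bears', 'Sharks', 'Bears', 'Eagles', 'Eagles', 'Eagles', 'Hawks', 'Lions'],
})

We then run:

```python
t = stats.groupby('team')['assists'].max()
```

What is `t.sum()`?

group by team, max of assists:
team
Bears     18
Eagles    19
Hawks      8
Lions     19
Sharks    16
Name: assists, dtype: int64
Taking the sum of the resulting series gives 80.

80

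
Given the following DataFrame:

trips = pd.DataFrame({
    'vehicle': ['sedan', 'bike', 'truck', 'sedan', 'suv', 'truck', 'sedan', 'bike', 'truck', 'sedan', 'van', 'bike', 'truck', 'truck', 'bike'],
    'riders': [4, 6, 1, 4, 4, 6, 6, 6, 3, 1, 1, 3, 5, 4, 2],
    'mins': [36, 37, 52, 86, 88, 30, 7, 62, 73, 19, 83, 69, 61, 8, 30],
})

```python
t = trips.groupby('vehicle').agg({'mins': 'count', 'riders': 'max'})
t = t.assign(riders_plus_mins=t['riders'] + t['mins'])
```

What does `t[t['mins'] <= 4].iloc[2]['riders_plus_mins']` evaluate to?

5

group by vehicle: count(mins), max(riders):
         mins  riders
vehicle              
bike        4       6
sedan       4       6
suv         1       4
truck       5       6
van         1       1
add column riders_plus_mins = t['riders'] + t['mins']:
         mins  riders  riders_plus_mins
vehicle                                
bike        4       6                10
sedan       4       6                10
suv         1       4                 5
truck       5       6                11
van         1       1                 2
filter rows where mins <= 4:
         mins  riders  riders_plus_mins
vehicle                                
bike        4       6                10
sedan       4       6                10
suv         1       4                 5
van         1       1                 2
Hence 5.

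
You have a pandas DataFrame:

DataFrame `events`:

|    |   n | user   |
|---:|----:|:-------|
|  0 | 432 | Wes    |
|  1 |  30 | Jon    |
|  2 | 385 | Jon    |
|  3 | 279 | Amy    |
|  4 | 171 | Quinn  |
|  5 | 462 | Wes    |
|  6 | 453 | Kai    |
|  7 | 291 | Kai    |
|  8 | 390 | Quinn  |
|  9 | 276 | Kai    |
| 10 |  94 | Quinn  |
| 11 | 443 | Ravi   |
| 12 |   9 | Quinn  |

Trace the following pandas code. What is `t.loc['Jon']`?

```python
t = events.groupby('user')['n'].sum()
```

group by user, sum of n:
user
Amy       279
Jon       415
Kai      1020
Quinn     664
Ravi      443
Wes       894
Name: n, dtype: int64

415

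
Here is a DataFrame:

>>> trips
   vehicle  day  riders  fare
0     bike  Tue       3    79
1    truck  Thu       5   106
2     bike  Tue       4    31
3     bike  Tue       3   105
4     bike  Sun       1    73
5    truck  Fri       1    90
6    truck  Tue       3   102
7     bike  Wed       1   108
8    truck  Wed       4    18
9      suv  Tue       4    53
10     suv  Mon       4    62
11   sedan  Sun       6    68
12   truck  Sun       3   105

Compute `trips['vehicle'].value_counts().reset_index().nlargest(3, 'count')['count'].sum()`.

value_counts of vehicle:
vehicle
bike     5
truck    5
suv      2
sedan    1
Name: count, dtype: int64
reset_index():
  vehicle  count
0    bike      5
1   truck      5
2     suv      2
3   sedan      1
take 3 rows with largest count:
  vehicle  count
0    bike      5
1   truck      5
2     suv      2

12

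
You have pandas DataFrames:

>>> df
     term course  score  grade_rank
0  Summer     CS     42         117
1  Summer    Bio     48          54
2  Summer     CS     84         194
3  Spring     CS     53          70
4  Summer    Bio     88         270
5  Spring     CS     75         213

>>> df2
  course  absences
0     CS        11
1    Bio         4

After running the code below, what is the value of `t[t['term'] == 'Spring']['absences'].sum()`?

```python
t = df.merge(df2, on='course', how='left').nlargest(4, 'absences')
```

merge on 'course' (how='left') → 6 rows:
     term course  score  grade_rank  absences
0  Summer     CS     42         117        11
1  Summer    Bio     48          54         4
2  Summer     CS     84         194        11
3  Spring     CS     53          70        11
4  Summer    Bio     88         270         4
5  Spring     CS     75         213        11
take 4 rows with largest absences:
     term course  score  grade_rank  absences
0  Summer     CS     42         117        11
2  Summer     CS     84         194        11
3  Spring     CS     53          70        11
5  Spring     CS     75         213        11
filter rows where term == 'Spring':
     term course  score  grade_rank  absences
3  Spring     CS     53          70        11
5  Spring     CS     75         213        11

22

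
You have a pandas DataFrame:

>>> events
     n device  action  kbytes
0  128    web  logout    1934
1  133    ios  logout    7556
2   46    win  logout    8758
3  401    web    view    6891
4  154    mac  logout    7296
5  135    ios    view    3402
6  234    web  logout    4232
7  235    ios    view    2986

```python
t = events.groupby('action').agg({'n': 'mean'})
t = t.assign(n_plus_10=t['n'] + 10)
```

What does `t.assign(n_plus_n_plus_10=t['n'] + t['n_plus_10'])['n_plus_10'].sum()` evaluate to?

group by action, mean of n:
            n
action       
logout  139.0
view    257.0
add column n_plus_10 = t['n'] + 10:
            n  n_plus_10
action                  
logout  139.0      149.0
view    257.0      267.0
add column n_plus_n_plus_10 = t['n'] + t['n_plus_10']:
            n  n_plus_10  n_plus_n_plus_10
action                                    
logout  139.0      149.0             288.0
view    257.0      267.0             524.0
Finally, sum of column 'n_plus_10' = 416.0.

416.0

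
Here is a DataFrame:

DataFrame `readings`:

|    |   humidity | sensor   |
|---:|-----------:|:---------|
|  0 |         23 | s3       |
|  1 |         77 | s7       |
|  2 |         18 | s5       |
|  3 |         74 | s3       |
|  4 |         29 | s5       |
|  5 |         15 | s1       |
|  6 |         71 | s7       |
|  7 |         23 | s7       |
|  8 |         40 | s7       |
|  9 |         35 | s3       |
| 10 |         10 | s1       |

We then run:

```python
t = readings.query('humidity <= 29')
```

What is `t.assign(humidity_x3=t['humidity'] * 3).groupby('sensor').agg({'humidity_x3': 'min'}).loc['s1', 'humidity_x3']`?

30

filter rows where humidity <= 29:
    humidity sensor
0         23     s3
2         18     s5
4         29     s5
5         15     s1
7         23     s7
10        10     s1
add column humidity_x3 = t['humidity'] * 3:
    humidity sensor  humidity_x3
0         23     s3           69
2         18     s5           54
4         29     s5           87
5         15     s1           45
7         23     s7           69
10        10     s1           30
group by sensor, min of humidity_x3:
        humidity_x3
sensor             
s1               30
s3               69
s5               54
s7               69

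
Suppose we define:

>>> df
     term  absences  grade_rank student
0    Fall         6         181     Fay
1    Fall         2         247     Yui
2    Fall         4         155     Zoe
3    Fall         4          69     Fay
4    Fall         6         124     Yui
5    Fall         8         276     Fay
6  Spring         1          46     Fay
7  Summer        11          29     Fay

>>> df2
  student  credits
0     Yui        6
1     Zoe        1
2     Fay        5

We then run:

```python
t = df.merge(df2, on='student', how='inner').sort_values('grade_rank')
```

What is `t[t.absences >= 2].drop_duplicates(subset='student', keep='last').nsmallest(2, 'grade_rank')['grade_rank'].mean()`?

merge on 'student' (how='inner') → 8 rows:
     term  absences  grade_rank student  credits
0    Fall         6         181     Fay        5
1    Fall         2         247     Yui        6
2    Fall         4         155     Zoe        1
3    Fall         4          69     Fay        5
4    Fall         6         124     Yui        6
5    Fall         8         276     Fay        5
6  Spring         1          46     Fay        5
7  Summer        11          29     Fay        5
sort by grade_rank:
     term  absences  grade_rank student  credits
7  Summer        11          29     Fay        5
6  Spring         1          46     Fay        5
3    Fall         4          69     Fay        5
4    Fall         6         124     Yui        6
2    Fall         4         155     Zoe        1
0    Fall         6         181     Fay        5
1    Fall         2         247     Yui        6
5    Fall         8         276     Fay        5
filter rows where absences >= 2:
     term  absences  grade_rank student  credits
7  Summer        11          29     Fay        5
3    Fall         4          69     Fay        5
4    Fall         6         124     Yui        6
2    Fall         4         155     Zoe        1
0    Fall         6         181     Fay        5
1    Fall         2         247     Yui        6
5    Fall         8         276     Fay        5
drop duplicate student (keep=last):
   term  absences  grade_rank student  credits
2  Fall         4         155     Zoe        1
1  Fall         2         247     Yui        6
5  Fall         8         276     Fay        5
take 2 rows with smallest grade_rank:
   term  absences  grade_rank student  credits
2  Fall         4         155     Zoe        1
1  Fall         2         247     Yui        6
mean of column 'grade_rank' → 201.0

201.0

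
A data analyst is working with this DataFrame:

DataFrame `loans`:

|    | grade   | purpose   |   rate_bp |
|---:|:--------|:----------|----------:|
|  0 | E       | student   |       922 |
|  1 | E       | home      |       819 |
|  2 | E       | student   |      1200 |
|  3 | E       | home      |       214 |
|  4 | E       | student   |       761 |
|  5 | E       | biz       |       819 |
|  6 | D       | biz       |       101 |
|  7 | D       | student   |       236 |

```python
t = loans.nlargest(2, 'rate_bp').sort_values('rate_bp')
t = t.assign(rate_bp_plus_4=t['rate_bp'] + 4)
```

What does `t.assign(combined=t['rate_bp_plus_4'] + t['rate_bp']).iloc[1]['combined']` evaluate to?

2404

take 2 rows with largest rate_bp:
  grade  purpose  rate_bp
2     E  student     1200
0     E  student      922
sort by rate_bp:
  grade  purpose  rate_bp
0     E  student      922
2     E  student     1200
add column rate_bp_plus_4 = t['rate_bp'] + 4:
  grade  purpose  rate_bp  rate_bp_plus_4
0     E  student      922             926
2     E  student     1200            1204
add column combined = t['rate_bp_plus_4'] + t['rate_bp']:
  grade  purpose  rate_bp  rate_bp_plus_4  combined
0     E  student      922             926      1848
2     E  student     1200            1204      2404
value at position 1, column 'combined' → 2404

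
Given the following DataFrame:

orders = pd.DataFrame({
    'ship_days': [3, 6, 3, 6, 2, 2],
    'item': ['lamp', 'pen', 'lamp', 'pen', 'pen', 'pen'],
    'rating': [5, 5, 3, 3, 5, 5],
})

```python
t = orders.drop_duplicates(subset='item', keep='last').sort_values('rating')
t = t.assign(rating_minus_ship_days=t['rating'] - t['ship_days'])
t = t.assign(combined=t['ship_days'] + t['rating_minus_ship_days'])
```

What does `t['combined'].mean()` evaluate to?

4.0

drop duplicate item (keep=last):
   ship_days  item  rating
2          3  lamp       3
5          2   pen       5
sort by rating:
   ship_days  item  rating
2          3  lamp       3
5          2   pen       5
add column rating_minus_ship_days = t['rating'] - t['ship_days']:
   ship_days  item  rating  rating_minus_ship_days
2          3  lamp       3                       0
5          2   pen       5                       3
add column combined = t['ship_days'] + t['rating_minus_ship_days']:
   ship_days  item  rating  rating_minus_ship_days  combined
2          3  lamp       3                       0         3
5          2   pen       5                       3         5
Then the mean of column 'combined': 4.0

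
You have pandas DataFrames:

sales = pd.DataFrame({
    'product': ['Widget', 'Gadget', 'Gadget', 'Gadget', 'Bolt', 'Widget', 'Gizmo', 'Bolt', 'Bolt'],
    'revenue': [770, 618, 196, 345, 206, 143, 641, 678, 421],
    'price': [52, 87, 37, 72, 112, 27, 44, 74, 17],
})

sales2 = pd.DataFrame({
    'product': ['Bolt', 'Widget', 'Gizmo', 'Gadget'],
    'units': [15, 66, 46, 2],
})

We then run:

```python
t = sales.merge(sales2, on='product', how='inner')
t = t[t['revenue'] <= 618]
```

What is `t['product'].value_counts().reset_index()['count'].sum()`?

merge on 'product' (how='inner') → 9 rows:
  product  revenue  price  units
0  Widget      770     52     66
1  Gadget      618     87      2
2  Gadget      196     37      2
3  Gadget      345     72      2
4    Bolt      206    112     15
5  Widget      143     27     66
6   Gizmo      641     44     46
7    Bolt      678     74     15
8    Bolt      421     17     15
filter rows where revenue <= 618:
  product  revenue  price  units
1  Gadget      618     87      2
2  Gadget      196     37      2
3  Gadget      345     72      2
4    Bolt      206    112     15
5  Widget      143     27     66
8    Bolt      421     17     15
value_counts of product:
product
Gadget    3
Bolt      2
Widget    1
Name: count, dtype: int64
reset_index():
  product  count
0  Gadget      3
1    Bolt      2
2  Widget      1
So sum() = 6.

6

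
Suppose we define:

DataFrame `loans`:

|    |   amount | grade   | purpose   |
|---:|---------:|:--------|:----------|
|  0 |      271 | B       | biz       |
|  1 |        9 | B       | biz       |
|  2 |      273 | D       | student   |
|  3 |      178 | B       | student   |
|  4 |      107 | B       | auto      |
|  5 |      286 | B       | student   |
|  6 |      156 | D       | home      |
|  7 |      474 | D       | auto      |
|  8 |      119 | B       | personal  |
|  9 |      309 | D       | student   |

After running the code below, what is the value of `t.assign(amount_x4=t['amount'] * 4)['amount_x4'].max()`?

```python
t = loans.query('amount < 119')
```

filter rows where amount < 119:
   amount grade purpose
1       9     B     biz
4     107     B    auto
add column amount_x4 = t['amount'] * 4:
   amount grade purpose  amount_x4
1       9     B     biz         36
4     107     B    auto        428
Taking the max of column 'amount_x4' gives 428.

428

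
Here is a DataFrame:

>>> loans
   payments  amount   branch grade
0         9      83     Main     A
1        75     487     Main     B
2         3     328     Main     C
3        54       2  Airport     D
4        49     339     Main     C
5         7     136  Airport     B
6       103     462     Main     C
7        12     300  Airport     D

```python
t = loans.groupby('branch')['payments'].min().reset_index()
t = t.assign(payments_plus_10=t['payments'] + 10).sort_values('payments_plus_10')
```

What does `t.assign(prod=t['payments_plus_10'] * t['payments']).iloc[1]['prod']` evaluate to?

119

group by branch, min of payments:
branch
Airport    7
Main       3
Name: payments, dtype: int64
reset_index():
    branch  payments
0  Airport         7
1     Main         3
add column payments_plus_10 = t['payments'] + 10:
    branch  payments  payments_plus_10
0  Airport         7                17
1     Main         3                13
sort by payments_plus_10:
    branch  payments  payments_plus_10
1     Main         3                13
0  Airport         7                17
add column prod = t['payments_plus_10'] * t['payments']:
    branch  payments  payments_plus_10  prod
1     Main         3                13    39
0  Airport         7                17   119
Then the value at position 1, column 'prod': 119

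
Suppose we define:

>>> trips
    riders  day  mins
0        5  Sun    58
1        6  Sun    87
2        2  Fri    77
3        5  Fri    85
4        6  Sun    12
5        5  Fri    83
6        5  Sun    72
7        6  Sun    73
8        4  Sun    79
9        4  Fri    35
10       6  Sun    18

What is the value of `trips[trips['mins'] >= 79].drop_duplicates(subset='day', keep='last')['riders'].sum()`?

filter rows where mins >= 79:
   riders  day  mins
1       6  Sun    87
3       5  Fri    85
5       5  Fri    83
8       4  Sun    79
drop duplicate day (keep=last):
   riders  day  mins
5       5  Fri    83
8       4  Sun    79

9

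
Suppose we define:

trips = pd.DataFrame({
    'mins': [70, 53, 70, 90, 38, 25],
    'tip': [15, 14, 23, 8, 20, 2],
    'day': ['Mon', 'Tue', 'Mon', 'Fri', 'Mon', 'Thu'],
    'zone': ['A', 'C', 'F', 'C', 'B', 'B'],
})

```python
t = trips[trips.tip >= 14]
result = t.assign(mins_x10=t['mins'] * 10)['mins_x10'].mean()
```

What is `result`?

577.5

filter rows where tip >= 14:
   mins  tip  day zone
0    70   15  Mon    A
1    53   14  Tue    C
2    70   23  Mon    F
4    38   20  Mon    B
add column mins_x10 = t['mins'] * 10:
   mins  tip  day zone  mins_x10
0    70   15  Mon    A       700
1    53   14  Tue    C       530
2    70   23  Mon    F       700
4    38   20  Mon    B       380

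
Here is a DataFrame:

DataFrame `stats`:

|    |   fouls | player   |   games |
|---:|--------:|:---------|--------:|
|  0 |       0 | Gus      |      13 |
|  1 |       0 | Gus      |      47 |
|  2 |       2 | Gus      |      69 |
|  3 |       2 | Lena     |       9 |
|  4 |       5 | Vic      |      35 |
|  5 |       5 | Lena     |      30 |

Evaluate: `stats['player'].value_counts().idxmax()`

value_counts of player:
player
Gus     3
Lena    2
Vic     1
Name: count, dtype: int64
Hence Gus.

Gus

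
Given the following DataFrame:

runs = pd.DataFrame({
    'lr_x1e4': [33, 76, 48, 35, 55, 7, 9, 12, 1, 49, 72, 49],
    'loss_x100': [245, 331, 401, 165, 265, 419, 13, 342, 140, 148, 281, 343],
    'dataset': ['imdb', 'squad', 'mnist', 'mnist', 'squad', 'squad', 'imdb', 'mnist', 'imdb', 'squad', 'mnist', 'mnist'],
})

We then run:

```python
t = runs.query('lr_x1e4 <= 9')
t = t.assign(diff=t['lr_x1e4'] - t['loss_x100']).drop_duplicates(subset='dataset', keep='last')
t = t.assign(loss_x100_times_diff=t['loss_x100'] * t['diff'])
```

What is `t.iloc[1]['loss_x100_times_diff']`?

filter rows where lr_x1e4 <= 9:
   lr_x1e4  loss_x100 dataset
5        7        419   squad
6        9         13    imdb
8        1        140    imdb
add column diff = t['lr_x1e4'] - t['loss_x100']:
   lr_x1e4  loss_x100 dataset  diff
5        7        419   squad  -412
6        9         13    imdb    -4
8        1        140    imdb  -139
drop duplicate dataset (keep=last):
   lr_x1e4  loss_x100 dataset  diff
5        7        419   squad  -412
8        1        140    imdb  -139
add column loss_x100_times_diff = t['loss_x100'] * t['diff']:
   lr_x1e4  loss_x100 dataset  diff  loss_x100_times_diff
5        7        419   squad  -412               -172628
8        1        140    imdb  -139                -19460
value at position 1, column 'loss_x100_times_diff' → -19460

-19460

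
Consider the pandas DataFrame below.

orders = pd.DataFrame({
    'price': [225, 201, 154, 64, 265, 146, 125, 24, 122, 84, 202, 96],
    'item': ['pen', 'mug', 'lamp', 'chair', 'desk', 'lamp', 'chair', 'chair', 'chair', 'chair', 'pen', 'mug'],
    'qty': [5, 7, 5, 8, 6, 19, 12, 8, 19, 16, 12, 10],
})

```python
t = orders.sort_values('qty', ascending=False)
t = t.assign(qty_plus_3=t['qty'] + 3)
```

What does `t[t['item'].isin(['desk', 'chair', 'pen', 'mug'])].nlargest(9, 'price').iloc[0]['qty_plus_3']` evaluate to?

9

sort by qty descending:
    price   item  qty
5     146   lamp   19
8     122  chair   19
9      84  chair   16
6     125  chair   12
10    202    pen   12
11     96    mug   10
3      64  chair    8
7      24  chair    8
1     201    mug    7
4     265   desk    6
0     225    pen    5
2     154   lamp    5
add column qty_plus_3 = t['qty'] + 3:
    price   item  qty  qty_plus_3
5     146   lamp   19          22
8     122  chair   19          22
9      84  chair   16          19
6     125  chair   12          15
10    202    pen   12          15
11     96    mug   10          13
3      64  chair    8          11
7      24  chair    8          11
1     201    mug    7          10
4     265   desk    6           9
0     225    pen    5           8
2     154   lamp    5           8
filter rows where item in ['desk', 'chair', 'pen', 'mug']:
    price   item  qty  qty_plus_3
8     122  chair   19          22
9      84  chair   16          19
6     125  chair   12          15
10    202    pen   12          15
11     96    mug   10          13
3      64  chair    8          11
7      24  chair    8          11
1     201    mug    7          10
4     265   desk    6           9
0     225    pen    5           8
take 9 rows with largest price:
    price   item  qty  qty_plus_3
4     265   desk    6           9
0     225    pen    5           8
10    202    pen   12          15
1     201    mug    7          10
6     125  chair   12          15
8     122  chair   19          22
11     96    mug   10          13
9      84  chair   16          19
3      64  chair    8          11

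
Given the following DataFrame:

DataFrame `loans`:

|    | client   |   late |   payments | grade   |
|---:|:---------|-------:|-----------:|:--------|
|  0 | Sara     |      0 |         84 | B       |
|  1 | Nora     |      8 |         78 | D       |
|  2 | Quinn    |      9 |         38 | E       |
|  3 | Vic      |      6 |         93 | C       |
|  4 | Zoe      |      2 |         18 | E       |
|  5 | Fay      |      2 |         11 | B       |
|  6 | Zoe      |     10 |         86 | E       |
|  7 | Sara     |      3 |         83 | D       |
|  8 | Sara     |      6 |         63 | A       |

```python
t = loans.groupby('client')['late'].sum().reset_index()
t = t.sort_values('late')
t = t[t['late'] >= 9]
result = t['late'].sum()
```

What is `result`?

30

group by client, sum of late:
client
Fay       2
Nora      8
Quinn     9
Sara      9
Vic       6
Zoe      12
Name: late, dtype: int64
reset_index():
  client  late
0    Fay     2
1   Nora     8
2  Quinn     9
3   Sara     9
4    Vic     6
5    Zoe    12
sort by late:
  client  late
0    Fay     2
4    Vic     6
1   Nora     8
2  Quinn     9
3   Sara     9
5    Zoe    12
filter rows where late >= 9:
  client  late
2  Quinn     9
3   Sara     9
5    Zoe    12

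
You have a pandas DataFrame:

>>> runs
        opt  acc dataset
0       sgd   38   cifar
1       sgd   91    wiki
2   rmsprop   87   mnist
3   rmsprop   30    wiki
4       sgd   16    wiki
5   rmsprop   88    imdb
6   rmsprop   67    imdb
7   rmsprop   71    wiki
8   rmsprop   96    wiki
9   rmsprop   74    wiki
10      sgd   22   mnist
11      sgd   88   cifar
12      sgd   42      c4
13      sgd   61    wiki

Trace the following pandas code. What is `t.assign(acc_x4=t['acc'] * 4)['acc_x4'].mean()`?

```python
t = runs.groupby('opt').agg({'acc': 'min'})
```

92.0

group by opt, min of acc:
         acc
opt         
rmsprop   30
sgd       16
add column acc_x4 = t['acc'] * 4:
         acc  acc_x4
opt                 
rmsprop   30     120
sgd       16      64
mean of column 'acc_x4' → 92.0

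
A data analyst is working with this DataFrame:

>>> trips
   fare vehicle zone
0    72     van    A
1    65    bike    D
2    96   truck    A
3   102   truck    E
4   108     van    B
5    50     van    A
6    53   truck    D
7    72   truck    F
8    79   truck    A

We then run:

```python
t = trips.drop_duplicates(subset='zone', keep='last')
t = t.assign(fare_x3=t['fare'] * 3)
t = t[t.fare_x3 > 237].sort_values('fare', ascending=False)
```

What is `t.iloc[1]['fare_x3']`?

drop duplicate zone (keep=last):
   fare vehicle zone
3   102   truck    E
4   108     van    B
6    53   truck    D
7    72   truck    F
8    79   truck    A
add column fare_x3 = t['fare'] * 3:
   fare vehicle zone  fare_x3
3   102   truck    E      306
4   108     van    B      324
6    53   truck    D      159
7    72   truck    F      216
8    79   truck    A      237
filter rows where fare_x3 > 237:
   fare vehicle zone  fare_x3
3   102   truck    E      306
4   108     van    B      324
sort by fare descending:
   fare vehicle zone  fare_x3
4   108     van    B      324
3   102   truck    E      306
Then the value at position 1, column 'fare_x3': 306

306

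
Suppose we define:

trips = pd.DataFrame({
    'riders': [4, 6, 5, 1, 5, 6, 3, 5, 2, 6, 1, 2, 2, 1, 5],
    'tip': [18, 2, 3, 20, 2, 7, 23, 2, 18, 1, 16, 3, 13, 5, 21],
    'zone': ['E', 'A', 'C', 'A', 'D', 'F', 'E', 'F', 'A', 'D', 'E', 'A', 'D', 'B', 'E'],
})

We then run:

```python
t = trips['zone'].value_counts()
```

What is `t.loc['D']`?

value_counts of zone:
zone
E    4
A    4
D    3
F    2
C    1
B    1
Name: count, dtype: int64
Hence 3.

3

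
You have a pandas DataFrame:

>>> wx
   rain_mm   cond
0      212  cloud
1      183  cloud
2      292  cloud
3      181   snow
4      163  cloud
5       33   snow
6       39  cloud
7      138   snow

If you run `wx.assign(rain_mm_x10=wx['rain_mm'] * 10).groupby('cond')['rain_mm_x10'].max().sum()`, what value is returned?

add column rain_mm_x10 = wx['rain_mm'] * 10:
   rain_mm   cond  rain_mm_x10
0      212  cloud         2120
1      183  cloud         1830
2      292  cloud         2920
3      181   snow         1810
4      163  cloud         1630
5       33   snow          330
6       39  cloud          390
7      138   snow         1380
group by cond, max of rain_mm_x10:
cond
cloud    2920
snow     1810
Name: rain_mm_x10, dtype: int64

4730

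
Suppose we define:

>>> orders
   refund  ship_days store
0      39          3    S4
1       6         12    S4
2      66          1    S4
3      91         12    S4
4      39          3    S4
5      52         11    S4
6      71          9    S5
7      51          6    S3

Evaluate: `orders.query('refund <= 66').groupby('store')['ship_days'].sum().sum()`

36

filter rows where refund <= 66:
   refund  ship_days store
0      39          3    S4
1       6         12    S4
2      66          1    S4
4      39          3    S4
5      52         11    S4
7      51          6    S3
group by store, sum of ship_days:
store
S3     6
S4    30
Name: ship_days, dtype: int64
Reading off the sum of the resulting series, we get 36.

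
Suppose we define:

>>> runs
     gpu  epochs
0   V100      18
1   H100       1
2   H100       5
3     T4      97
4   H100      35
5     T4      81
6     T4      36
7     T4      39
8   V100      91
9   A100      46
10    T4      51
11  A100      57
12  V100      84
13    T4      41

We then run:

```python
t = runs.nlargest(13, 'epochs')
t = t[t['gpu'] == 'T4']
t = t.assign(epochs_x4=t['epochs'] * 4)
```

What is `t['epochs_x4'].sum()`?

1380

take 13 rows with largest epochs:
     gpu  epochs
3     T4      97
8   V100      91
12  V100      84
5     T4      81
11  A100      57
10    T4      51
9   A100      46
13    T4      41
7     T4      39
6     T4      36
4   H100      35
0   V100      18
2   H100       5
filter rows where gpu == 'T4':
   gpu  epochs
3   T4      97
5   T4      81
10  T4      51
13  T4      41
7   T4      39
6   T4      36
add column epochs_x4 = t['epochs'] * 4:
   gpu  epochs  epochs_x4
3   T4      97        388
5   T4      81        324
10  T4      51        204
13  T4      41        164
7   T4      39        156
6   T4      36        144
Finally, sum of column 'epochs_x4' = 1380.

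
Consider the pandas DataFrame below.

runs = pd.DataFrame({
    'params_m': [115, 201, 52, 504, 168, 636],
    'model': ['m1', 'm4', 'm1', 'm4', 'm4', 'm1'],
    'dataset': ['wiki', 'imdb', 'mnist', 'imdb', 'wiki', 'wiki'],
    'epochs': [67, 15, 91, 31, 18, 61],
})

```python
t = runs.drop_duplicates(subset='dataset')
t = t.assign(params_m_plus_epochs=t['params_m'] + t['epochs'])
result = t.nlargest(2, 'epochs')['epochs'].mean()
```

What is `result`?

79.0

drop duplicate dataset (keep=first):
   params_m model dataset  epochs
0       115    m1    wiki      67
1       201    m4    imdb      15
2        52    m1   mnist      91
add column params_m_plus_epochs = t['params_m'] + t['epochs']:
   params_m model dataset  epochs  params_m_plus_epochs
0       115    m1    wiki      67                   182
1       201    m4    imdb      15                   216
2        52    m1   mnist      91                   143
take 2 rows with largest epochs:
   params_m model dataset  epochs  params_m_plus_epochs
2        52    m1   mnist      91                   143
0       115    m1    wiki      67                   182
Finally, mean of column 'epochs' = 79.0.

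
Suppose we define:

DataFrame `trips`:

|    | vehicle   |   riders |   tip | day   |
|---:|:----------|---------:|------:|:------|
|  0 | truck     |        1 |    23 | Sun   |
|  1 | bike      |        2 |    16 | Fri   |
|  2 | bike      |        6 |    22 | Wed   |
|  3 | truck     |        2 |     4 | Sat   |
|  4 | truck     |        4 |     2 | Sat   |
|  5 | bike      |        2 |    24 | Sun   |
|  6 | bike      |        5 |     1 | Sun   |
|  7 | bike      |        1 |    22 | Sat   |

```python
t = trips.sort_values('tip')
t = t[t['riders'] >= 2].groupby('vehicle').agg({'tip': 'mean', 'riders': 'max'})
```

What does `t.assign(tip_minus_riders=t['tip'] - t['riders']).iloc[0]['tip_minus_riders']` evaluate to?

sort by tip:
  vehicle  riders  tip  day
6    bike       5    1  Sun
4   truck       4    2  Sat
3   truck       2    4  Sat
1    bike       2   16  Fri
2    bike       6   22  Wed
7    bike       1   22  Sat
0   truck       1   23  Sun
5    bike       2   24  Sun
filter rows where riders >= 2:
  vehicle  riders  tip  day
6    bike       5    1  Sun
4   truck       4    2  Sat
3   truck       2    4  Sat
1    bike       2   16  Fri
2    bike       6   22  Wed
5    bike       2   24  Sun
group by vehicle: mean(tip), max(riders):
           tip  riders
vehicle               
bike     15.75       6
truck     3.00       4
add column tip_minus_riders = t['tip'] - t['riders']:
           tip  riders  tip_minus_riders
vehicle                                 
bike     15.75       6              9.75
truck     3.00       4             -1.00
So iloc[0]['tip_minus_riders'] = 9.75.

9.75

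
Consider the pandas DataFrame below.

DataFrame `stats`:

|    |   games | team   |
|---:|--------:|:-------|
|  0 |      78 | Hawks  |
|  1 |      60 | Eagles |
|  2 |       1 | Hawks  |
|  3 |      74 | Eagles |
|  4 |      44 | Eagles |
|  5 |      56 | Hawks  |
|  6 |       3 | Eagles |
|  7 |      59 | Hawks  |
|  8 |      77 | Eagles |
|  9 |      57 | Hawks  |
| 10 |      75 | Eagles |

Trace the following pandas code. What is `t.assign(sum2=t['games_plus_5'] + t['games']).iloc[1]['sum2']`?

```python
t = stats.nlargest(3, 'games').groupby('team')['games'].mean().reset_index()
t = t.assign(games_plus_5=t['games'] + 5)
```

161.0

take 3 rows with largest games:
    games    team
0      78   Hawks
8      77  Eagles
10     75  Eagles
group by team, mean of games:
team
Eagles    76.0
Hawks     78.0
Name: games, dtype: float64
reset_index():
     team  games
0  Eagles   76.0
1   Hawks   78.0
add column games_plus_5 = t['games'] + 5:
     team  games  games_plus_5
0  Eagles   76.0          81.0
1   Hawks   78.0          83.0
add column sum2 = t['games_plus_5'] + t['games']:
     team  games  games_plus_5   sum2
0  Eagles   76.0          81.0  157.0
1   Hawks   78.0          83.0  161.0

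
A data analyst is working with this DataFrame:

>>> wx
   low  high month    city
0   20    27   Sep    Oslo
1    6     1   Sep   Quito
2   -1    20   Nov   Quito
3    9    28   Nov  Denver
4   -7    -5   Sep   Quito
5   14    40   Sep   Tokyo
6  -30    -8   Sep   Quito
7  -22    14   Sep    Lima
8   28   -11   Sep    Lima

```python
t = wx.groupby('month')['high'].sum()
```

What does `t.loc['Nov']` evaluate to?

48

group by month, sum of high:
month
Nov    48
Sep    58
Name: high, dtype: int64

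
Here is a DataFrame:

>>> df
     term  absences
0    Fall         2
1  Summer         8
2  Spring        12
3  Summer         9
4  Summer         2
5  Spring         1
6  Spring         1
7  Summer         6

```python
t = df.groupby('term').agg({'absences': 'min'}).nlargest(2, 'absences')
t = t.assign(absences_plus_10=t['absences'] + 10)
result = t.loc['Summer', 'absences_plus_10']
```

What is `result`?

12

group by term, min of absences:
        absences
term            
Fall           2
Spring         1
Summer         2
take 2 rows with largest absences:
        absences
term            
Fall           2
Summer         2
add column absences_plus_10 = t['absences'] + 10:
        absences  absences_plus_10
term                              
Fall           2                12
Summer         2                12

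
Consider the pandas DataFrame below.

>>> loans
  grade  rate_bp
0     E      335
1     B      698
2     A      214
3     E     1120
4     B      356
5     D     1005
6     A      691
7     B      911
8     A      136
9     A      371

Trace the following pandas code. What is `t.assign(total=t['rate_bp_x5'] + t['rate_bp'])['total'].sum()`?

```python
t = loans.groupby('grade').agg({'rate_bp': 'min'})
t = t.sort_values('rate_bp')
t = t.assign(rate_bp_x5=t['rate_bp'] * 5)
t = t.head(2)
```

2826

group by grade, min of rate_bp:
       rate_bp
grade         
A          136
B          356
D         1005
E          335
sort by rate_bp:
       rate_bp
grade         
A          136
E          335
B          356
D         1005
add column rate_bp_x5 = t['rate_bp'] * 5:
       rate_bp  rate_bp_x5
grade                     
A          136         680
E          335        1675
B          356        1780
D         1005        5025
take first 2 rows:
       rate_bp  rate_bp_x5
grade                     
A          136         680
E          335        1675
add column total = t['rate_bp_x5'] + t['rate_bp']:
       rate_bp  rate_bp_x5  total
grade                            
A          136         680    816
E          335        1675   2010
The sum of column 'total' is 2826.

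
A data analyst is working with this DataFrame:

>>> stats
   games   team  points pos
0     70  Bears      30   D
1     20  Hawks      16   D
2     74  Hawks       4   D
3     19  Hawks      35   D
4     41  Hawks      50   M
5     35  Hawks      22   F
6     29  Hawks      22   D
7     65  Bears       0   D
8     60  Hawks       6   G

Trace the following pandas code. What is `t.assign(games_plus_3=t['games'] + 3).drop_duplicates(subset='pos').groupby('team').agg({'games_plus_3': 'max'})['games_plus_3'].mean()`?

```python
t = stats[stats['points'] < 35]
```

filter rows where points < 35:
   games   team  points pos
0     70  Bears      30   D
1     20  Hawks      16   D
2     74  Hawks       4   D
5     35  Hawks      22   F
6     29  Hawks      22   D
7     65  Bears       0   D
8     60  Hawks       6   G
add column games_plus_3 = t['games'] + 3:
   games   team  points pos  games_plus_3
0     70  Bears      30   D            73
1     20  Hawks      16   D            23
2     74  Hawks       4   D            77
5     35  Hawks      22   F            38
6     29  Hawks      22   D            32
7     65  Bears       0   D            68
8     60  Hawks       6   G            63
drop duplicate pos (keep=first):
   games   team  points pos  games_plus_3
0     70  Bears      30   D            73
5     35  Hawks      22   F            38
8     60  Hawks       6   G            63
group by team, max of games_plus_3:
       games_plus_3
team               
Bears            73
Hawks            63
mean of column 'games_plus_3' → 68.0

68.0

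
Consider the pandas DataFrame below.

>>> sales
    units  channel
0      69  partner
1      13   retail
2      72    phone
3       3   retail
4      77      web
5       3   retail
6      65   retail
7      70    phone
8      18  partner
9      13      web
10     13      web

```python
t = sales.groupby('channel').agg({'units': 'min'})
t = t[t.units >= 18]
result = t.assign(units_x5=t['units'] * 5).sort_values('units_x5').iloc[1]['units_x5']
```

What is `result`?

350

group by channel, min of units:
         units
channel       
partner     18
phone       70
retail       3
web         13
filter rows where units >= 18:
         units
channel       
partner     18
phone       70
add column units_x5 = t['units'] * 5:
         units  units_x5
channel                 
partner     18        90
phone       70       350
sort by units_x5:
         units  units_x5
channel                 
partner     18        90
phone       70       350
Then the value at position 1, column 'units_x5': 350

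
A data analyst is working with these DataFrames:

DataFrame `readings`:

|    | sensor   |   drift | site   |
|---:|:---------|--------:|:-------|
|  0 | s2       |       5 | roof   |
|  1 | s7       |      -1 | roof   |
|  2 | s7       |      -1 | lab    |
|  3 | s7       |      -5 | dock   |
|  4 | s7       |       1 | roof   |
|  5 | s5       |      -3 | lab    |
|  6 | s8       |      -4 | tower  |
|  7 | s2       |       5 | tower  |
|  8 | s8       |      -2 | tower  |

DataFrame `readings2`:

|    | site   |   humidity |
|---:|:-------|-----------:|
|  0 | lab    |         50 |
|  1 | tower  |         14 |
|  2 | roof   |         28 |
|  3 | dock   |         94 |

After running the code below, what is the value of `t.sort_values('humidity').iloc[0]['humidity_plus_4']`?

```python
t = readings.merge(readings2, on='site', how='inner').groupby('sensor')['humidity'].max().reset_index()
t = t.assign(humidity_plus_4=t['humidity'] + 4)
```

merge on 'site' (how='inner') → 9 rows:
  sensor  drift   site  humidity
0     s2      5   roof        28
1     s7     -1   roof        28
2     s7     -1    lab        50
3     s7     -5   dock        94
4     s7      1   roof        28
5     s5     -3    lab        50
6     s8     -4  tower        14
7     s2      5  tower        14
8     s8     -2  tower        14
group by sensor, max of humidity:
sensor
s2    28
s5    50
s7    94
s8    14
Name: humidity, dtype: int64
reset_index():
  sensor  humidity
0     s2        28
1     s5        50
2     s7        94
3     s8        14
add column humidity_plus_4 = t['humidity'] + 4:
  sensor  humidity  humidity_plus_4
0     s2        28               32
1     s5        50               54
2     s7        94               98
3     s8        14               18
sort by humidity:
  sensor  humidity  humidity_plus_4
3     s8        14               18
0     s2        28               32
1     s5        50               54
2     s7        94               98
Reading off the value at position 0, column 'humidity_plus_4', we get 18.

18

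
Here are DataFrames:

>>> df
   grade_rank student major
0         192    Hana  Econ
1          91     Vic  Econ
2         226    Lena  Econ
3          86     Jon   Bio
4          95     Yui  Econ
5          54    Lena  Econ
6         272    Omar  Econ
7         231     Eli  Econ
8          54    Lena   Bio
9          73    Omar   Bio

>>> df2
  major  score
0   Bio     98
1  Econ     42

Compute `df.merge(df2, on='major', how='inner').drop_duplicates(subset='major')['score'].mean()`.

70.0

merge on 'major' (how='inner') → 10 rows:
   grade_rank student major  score
0         192    Hana  Econ     42
1          91     Vic  Econ     42
2         226    Lena  Econ     42
3          86     Jon   Bio     98
4          95     Yui  Econ     42
5          54    Lena  Econ     42
6         272    Omar  Econ     42
7         231     Eli  Econ     42
8          54    Lena   Bio     98
9          73    Omar   Bio     98
drop duplicate major (keep=first):
   grade_rank student major  score
0         192    Hana  Econ     42
3          86     Jon   Bio     98
Reading off the mean of column 'score', we get 70.0.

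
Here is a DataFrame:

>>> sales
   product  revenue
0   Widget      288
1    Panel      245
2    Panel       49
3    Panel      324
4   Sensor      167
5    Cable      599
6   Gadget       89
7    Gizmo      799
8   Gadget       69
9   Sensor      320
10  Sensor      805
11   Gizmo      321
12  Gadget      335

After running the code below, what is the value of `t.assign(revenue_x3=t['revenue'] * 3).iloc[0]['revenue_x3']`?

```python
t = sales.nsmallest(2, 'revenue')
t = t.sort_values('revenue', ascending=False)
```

take 2 rows with smallest revenue:
  product  revenue
2   Panel       49
8  Gadget       69
sort by revenue descending:
  product  revenue
8  Gadget       69
2   Panel       49
add column revenue_x3 = t['revenue'] * 3:
  product  revenue  revenue_x3
8  Gadget       69         207
2   Panel       49         147
value at position 0, column 'revenue_x3' → 207

207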